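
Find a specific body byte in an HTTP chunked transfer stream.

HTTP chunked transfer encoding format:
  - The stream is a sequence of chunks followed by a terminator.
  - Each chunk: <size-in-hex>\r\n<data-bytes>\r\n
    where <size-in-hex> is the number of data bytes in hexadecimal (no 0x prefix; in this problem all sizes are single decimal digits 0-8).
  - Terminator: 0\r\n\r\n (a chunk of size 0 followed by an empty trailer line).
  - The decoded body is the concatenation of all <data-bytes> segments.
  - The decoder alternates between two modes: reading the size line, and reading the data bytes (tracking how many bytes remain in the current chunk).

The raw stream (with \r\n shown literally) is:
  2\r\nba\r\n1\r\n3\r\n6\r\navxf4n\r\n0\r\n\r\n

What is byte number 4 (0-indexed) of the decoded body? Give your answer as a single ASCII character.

Chunk 1: stream[0..1]='2' size=0x2=2, data at stream[3..5]='ba' -> body[0..2], body so far='ba'
Chunk 2: stream[7..8]='1' size=0x1=1, data at stream[10..11]='3' -> body[2..3], body so far='ba3'
Chunk 3: stream[13..14]='6' size=0x6=6, data at stream[16..22]='avxf4n' -> body[3..9], body so far='ba3avxf4n'
Chunk 4: stream[24..25]='0' size=0 (terminator). Final body='ba3avxf4n' (9 bytes)
Body byte 4 = 'v'

Answer: v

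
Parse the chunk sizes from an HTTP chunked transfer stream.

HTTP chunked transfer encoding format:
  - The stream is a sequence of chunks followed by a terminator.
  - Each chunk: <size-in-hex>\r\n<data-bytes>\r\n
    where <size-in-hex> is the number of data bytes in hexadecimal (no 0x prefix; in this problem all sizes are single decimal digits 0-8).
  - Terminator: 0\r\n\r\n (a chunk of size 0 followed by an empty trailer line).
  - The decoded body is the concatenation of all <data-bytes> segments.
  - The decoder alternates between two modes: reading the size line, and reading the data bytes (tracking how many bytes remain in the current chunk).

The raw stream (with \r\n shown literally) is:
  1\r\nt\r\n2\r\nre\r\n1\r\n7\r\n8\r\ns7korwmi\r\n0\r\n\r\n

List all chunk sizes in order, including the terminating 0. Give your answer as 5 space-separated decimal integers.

Chunk 1: stream[0..1]='1' size=0x1=1, data at stream[3..4]='t' -> body[0..1], body so far='t'
Chunk 2: stream[6..7]='2' size=0x2=2, data at stream[9..11]='re' -> body[1..3], body so far='tre'
Chunk 3: stream[13..14]='1' size=0x1=1, data at stream[16..17]='7' -> body[3..4], body so far='tre7'
Chunk 4: stream[19..20]='8' size=0x8=8, data at stream[22..30]='s7korwmi' -> body[4..12], body so far='tre7s7korwmi'
Chunk 5: stream[32..33]='0' size=0 (terminator). Final body='tre7s7korwmi' (12 bytes)

Answer: 1 2 1 8 0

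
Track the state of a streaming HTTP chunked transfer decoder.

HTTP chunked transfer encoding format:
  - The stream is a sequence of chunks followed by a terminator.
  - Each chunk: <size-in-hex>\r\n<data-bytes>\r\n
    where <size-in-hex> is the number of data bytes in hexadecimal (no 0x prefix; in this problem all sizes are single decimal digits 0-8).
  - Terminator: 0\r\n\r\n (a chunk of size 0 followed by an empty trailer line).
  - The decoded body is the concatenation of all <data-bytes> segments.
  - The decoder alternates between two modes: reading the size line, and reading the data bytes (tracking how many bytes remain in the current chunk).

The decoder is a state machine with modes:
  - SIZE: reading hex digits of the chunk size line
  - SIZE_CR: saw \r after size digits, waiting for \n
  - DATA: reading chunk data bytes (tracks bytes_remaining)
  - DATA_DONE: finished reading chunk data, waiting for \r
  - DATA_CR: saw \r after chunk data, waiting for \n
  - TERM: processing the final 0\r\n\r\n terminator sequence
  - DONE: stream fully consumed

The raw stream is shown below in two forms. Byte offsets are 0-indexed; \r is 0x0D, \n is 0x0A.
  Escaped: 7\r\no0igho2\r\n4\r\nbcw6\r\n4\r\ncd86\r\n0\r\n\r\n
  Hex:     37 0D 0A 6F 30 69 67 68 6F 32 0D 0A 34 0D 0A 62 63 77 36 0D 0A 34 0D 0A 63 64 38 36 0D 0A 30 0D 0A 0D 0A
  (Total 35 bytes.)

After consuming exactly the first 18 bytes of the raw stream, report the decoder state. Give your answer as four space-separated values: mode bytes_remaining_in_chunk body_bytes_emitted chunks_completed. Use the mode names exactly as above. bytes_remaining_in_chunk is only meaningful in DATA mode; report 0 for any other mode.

Byte 0 = '7': mode=SIZE remaining=0 emitted=0 chunks_done=0
Byte 1 = 0x0D: mode=SIZE_CR remaining=0 emitted=0 chunks_done=0
Byte 2 = 0x0A: mode=DATA remaining=7 emitted=0 chunks_done=0
Byte 3 = 'o': mode=DATA remaining=6 emitted=1 chunks_done=0
Byte 4 = '0': mode=DATA remaining=5 emitted=2 chunks_done=0
Byte 5 = 'i': mode=DATA remaining=4 emitted=3 chunks_done=0
Byte 6 = 'g': mode=DATA remaining=3 emitted=4 chunks_done=0
Byte 7 = 'h': mode=DATA remaining=2 emitted=5 chunks_done=0
Byte 8 = 'o': mode=DATA remaining=1 emitted=6 chunks_done=0
Byte 9 = '2': mode=DATA_DONE remaining=0 emitted=7 chunks_done=0
Byte 10 = 0x0D: mode=DATA_CR remaining=0 emitted=7 chunks_done=0
Byte 11 = 0x0A: mode=SIZE remaining=0 emitted=7 chunks_done=1
Byte 12 = '4': mode=SIZE remaining=0 emitted=7 chunks_done=1
Byte 13 = 0x0D: mode=SIZE_CR remaining=0 emitted=7 chunks_done=1
Byte 14 = 0x0A: mode=DATA remaining=4 emitted=7 chunks_done=1
Byte 15 = 'b': mode=DATA remaining=3 emitted=8 chunks_done=1
Byte 16 = 'c': mode=DATA remaining=2 emitted=9 chunks_done=1
Byte 17 = 'w': mode=DATA remaining=1 emitted=10 chunks_done=1

Answer: DATA 1 10 1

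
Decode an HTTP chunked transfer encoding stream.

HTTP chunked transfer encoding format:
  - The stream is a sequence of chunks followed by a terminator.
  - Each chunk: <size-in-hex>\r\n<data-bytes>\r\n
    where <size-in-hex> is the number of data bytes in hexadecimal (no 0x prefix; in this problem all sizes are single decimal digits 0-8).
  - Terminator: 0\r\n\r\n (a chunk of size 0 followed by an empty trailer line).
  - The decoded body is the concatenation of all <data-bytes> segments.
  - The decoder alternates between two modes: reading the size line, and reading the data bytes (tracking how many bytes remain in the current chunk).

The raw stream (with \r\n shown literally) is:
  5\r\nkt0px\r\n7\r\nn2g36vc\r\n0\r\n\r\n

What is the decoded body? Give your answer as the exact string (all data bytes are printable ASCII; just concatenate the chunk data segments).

Answer: kt0pxn2g36vc

Derivation:
Chunk 1: stream[0..1]='5' size=0x5=5, data at stream[3..8]='kt0px' -> body[0..5], body so far='kt0px'
Chunk 2: stream[10..11]='7' size=0x7=7, data at stream[13..20]='n2g36vc' -> body[5..12], body so far='kt0pxn2g36vc'
Chunk 3: stream[22..23]='0' size=0 (terminator). Final body='kt0pxn2g36vc' (12 bytes)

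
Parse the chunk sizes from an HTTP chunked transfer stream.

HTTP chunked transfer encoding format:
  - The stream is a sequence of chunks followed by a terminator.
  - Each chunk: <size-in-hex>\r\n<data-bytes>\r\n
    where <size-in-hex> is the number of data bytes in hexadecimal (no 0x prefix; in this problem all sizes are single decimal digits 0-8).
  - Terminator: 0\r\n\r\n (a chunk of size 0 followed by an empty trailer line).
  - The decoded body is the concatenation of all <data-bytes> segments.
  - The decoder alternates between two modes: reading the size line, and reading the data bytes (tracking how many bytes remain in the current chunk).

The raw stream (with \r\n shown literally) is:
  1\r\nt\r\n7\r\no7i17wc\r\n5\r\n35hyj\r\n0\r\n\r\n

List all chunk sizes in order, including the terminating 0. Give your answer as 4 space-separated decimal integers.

Chunk 1: stream[0..1]='1' size=0x1=1, data at stream[3..4]='t' -> body[0..1], body so far='t'
Chunk 2: stream[6..7]='7' size=0x7=7, data at stream[9..16]='o7i17wc' -> body[1..8], body so far='to7i17wc'
Chunk 3: stream[18..19]='5' size=0x5=5, data at stream[21..26]='35hyj' -> body[8..13], body so far='to7i17wc35hyj'
Chunk 4: stream[28..29]='0' size=0 (terminator). Final body='to7i17wc35hyj' (13 bytes)

Answer: 1 7 5 0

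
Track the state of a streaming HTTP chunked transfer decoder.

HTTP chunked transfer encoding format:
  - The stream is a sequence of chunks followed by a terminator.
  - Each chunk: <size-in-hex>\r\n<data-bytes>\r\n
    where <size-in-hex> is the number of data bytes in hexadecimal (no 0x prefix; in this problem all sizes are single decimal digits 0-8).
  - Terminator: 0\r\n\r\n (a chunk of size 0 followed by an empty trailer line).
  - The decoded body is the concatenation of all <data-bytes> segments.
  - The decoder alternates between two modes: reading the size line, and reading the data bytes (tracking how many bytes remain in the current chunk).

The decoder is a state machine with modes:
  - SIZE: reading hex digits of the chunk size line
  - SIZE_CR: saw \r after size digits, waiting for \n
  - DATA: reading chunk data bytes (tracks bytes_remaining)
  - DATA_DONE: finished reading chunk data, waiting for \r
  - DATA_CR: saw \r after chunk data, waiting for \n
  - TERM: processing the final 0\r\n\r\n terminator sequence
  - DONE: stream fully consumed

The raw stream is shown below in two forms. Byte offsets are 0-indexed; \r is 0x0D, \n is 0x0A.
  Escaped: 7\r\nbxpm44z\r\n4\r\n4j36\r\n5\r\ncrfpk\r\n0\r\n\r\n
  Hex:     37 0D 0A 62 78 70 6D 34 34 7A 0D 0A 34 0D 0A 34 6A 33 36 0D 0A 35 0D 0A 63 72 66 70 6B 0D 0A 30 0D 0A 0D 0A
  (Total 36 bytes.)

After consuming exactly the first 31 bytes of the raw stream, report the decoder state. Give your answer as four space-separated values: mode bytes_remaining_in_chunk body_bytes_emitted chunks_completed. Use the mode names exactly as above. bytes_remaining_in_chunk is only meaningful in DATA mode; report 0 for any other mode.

Answer: SIZE 0 16 3

Derivation:
Byte 0 = '7': mode=SIZE remaining=0 emitted=0 chunks_done=0
Byte 1 = 0x0D: mode=SIZE_CR remaining=0 emitted=0 chunks_done=0
Byte 2 = 0x0A: mode=DATA remaining=7 emitted=0 chunks_done=0
Byte 3 = 'b': mode=DATA remaining=6 emitted=1 chunks_done=0
Byte 4 = 'x': mode=DATA remaining=5 emitted=2 chunks_done=0
Byte 5 = 'p': mode=DATA remaining=4 emitted=3 chunks_done=0
Byte 6 = 'm': mode=DATA remaining=3 emitted=4 chunks_done=0
Byte 7 = '4': mode=DATA remaining=2 emitted=5 chunks_done=0
Byte 8 = '4': mode=DATA remaining=1 emitted=6 chunks_done=0
Byte 9 = 'z': mode=DATA_DONE remaining=0 emitted=7 chunks_done=0
Byte 10 = 0x0D: mode=DATA_CR remaining=0 emitted=7 chunks_done=0
Byte 11 = 0x0A: mode=SIZE remaining=0 emitted=7 chunks_done=1
Byte 12 = '4': mode=SIZE remaining=0 emitted=7 chunks_done=1
Byte 13 = 0x0D: mode=SIZE_CR remaining=0 emitted=7 chunks_done=1
Byte 14 = 0x0A: mode=DATA remaining=4 emitted=7 chunks_done=1
Byte 15 = '4': mode=DATA remaining=3 emitted=8 chunks_done=1
Byte 16 = 'j': mode=DATA remaining=2 emitted=9 chunks_done=1
Byte 17 = '3': mode=DATA remaining=1 emitted=10 chunks_done=1
Byte 18 = '6': mode=DATA_DONE remaining=0 emitted=11 chunks_done=1
Byte 19 = 0x0D: mode=DATA_CR remaining=0 emitted=11 chunks_done=1
Byte 20 = 0x0A: mode=SIZE remaining=0 emitted=11 chunks_done=2
Byte 21 = '5': mode=SIZE remaining=0 emitted=11 chunks_done=2
Byte 22 = 0x0D: mode=SIZE_CR remaining=0 emitted=11 chunks_done=2
Byte 23 = 0x0A: mode=DATA remaining=5 emitted=11 chunks_done=2
Byte 24 = 'c': mode=DATA remaining=4 emitted=12 chunks_done=2
Byte 25 = 'r': mode=DATA remaining=3 emitted=13 chunks_done=2
Byte 26 = 'f': mode=DATA remaining=2 emitted=14 chunks_done=2
Byte 27 = 'p': mode=DATA remaining=1 emitted=15 chunks_done=2
Byte 28 = 'k': mode=DATA_DONE remaining=0 emitted=16 chunks_done=2
Byte 29 = 0x0D: mode=DATA_CR remaining=0 emitted=16 chunks_done=2
Byte 30 = 0x0A: mode=SIZE remaining=0 emitted=16 chunks_done=3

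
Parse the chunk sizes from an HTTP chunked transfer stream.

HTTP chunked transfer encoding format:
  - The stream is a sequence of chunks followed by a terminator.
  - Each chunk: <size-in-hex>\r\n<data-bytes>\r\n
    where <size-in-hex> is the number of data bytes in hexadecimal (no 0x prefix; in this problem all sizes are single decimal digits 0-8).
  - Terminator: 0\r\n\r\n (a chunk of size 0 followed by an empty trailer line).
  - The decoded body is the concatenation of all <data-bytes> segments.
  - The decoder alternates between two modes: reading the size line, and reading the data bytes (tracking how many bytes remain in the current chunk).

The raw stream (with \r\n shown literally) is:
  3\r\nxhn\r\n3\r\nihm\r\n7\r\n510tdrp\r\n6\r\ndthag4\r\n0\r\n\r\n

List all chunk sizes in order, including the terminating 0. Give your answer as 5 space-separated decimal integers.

Chunk 1: stream[0..1]='3' size=0x3=3, data at stream[3..6]='xhn' -> body[0..3], body so far='xhn'
Chunk 2: stream[8..9]='3' size=0x3=3, data at stream[11..14]='ihm' -> body[3..6], body so far='xhnihm'
Chunk 3: stream[16..17]='7' size=0x7=7, data at stream[19..26]='510tdrp' -> body[6..13], body so far='xhnihm510tdrp'
Chunk 4: stream[28..29]='6' size=0x6=6, data at stream[31..37]='dthag4' -> body[13..19], body so far='xhnihm510tdrpdthag4'
Chunk 5: stream[39..40]='0' size=0 (terminator). Final body='xhnihm510tdrpdthag4' (19 bytes)

Answer: 3 3 7 6 0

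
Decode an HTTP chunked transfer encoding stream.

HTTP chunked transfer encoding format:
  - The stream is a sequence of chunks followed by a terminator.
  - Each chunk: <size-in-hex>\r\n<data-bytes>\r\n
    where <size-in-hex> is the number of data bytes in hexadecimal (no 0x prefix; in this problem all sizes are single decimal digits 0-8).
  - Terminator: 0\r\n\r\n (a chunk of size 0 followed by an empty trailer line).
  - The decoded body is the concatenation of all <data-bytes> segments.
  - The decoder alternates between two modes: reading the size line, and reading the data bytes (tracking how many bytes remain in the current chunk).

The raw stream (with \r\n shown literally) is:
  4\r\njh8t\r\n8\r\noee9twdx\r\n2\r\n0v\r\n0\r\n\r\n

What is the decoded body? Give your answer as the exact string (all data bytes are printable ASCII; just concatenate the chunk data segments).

Answer: jh8toee9twdx0v

Derivation:
Chunk 1: stream[0..1]='4' size=0x4=4, data at stream[3..7]='jh8t' -> body[0..4], body so far='jh8t'
Chunk 2: stream[9..10]='8' size=0x8=8, data at stream[12..20]='oee9twdx' -> body[4..12], body so far='jh8toee9twdx'
Chunk 3: stream[22..23]='2' size=0x2=2, data at stream[25..27]='0v' -> body[12..14], body so far='jh8toee9twdx0v'
Chunk 4: stream[29..30]='0' size=0 (terminator). Final body='jh8toee9twdx0v' (14 bytes)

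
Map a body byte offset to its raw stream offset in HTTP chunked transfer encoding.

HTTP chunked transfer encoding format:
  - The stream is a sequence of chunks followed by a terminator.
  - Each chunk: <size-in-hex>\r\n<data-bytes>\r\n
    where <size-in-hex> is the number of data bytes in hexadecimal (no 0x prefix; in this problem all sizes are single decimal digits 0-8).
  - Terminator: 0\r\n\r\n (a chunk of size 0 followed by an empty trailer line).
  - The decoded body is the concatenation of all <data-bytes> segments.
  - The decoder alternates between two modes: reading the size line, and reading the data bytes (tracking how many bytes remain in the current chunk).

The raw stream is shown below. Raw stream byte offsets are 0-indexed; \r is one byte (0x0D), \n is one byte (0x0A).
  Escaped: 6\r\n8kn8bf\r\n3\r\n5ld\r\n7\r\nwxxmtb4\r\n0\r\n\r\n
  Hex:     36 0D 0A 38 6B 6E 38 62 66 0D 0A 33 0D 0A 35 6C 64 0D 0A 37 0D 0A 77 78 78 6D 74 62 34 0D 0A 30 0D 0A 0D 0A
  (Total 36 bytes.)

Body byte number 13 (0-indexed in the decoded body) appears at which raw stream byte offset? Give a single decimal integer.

Answer: 26

Derivation:
Chunk 1: stream[0..1]='6' size=0x6=6, data at stream[3..9]='8kn8bf' -> body[0..6], body so far='8kn8bf'
Chunk 2: stream[11..12]='3' size=0x3=3, data at stream[14..17]='5ld' -> body[6..9], body so far='8kn8bf5ld'
Chunk 3: stream[19..20]='7' size=0x7=7, data at stream[22..29]='wxxmtb4' -> body[9..16], body so far='8kn8bf5ldwxxmtb4'
Chunk 4: stream[31..32]='0' size=0 (terminator). Final body='8kn8bf5ldwxxmtb4' (16 bytes)
Body byte 13 at stream offset 26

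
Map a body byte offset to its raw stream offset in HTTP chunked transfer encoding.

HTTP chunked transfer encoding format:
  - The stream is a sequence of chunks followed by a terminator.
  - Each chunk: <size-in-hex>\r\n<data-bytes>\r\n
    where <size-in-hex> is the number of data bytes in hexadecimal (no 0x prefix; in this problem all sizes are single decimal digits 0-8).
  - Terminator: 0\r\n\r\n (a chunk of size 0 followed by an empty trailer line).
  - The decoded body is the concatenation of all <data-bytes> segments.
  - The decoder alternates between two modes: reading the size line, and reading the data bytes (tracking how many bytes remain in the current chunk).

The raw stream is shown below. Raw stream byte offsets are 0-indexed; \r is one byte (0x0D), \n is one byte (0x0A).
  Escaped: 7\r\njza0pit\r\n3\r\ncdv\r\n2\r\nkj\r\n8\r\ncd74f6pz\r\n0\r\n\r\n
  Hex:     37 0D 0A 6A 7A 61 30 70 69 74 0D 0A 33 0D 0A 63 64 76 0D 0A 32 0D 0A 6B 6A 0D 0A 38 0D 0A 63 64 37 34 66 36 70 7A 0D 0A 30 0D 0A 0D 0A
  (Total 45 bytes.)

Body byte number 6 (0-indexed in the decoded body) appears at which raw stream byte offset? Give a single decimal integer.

Chunk 1: stream[0..1]='7' size=0x7=7, data at stream[3..10]='jza0pit' -> body[0..7], body so far='jza0pit'
Chunk 2: stream[12..13]='3' size=0x3=3, data at stream[15..18]='cdv' -> body[7..10], body so far='jza0pitcdv'
Chunk 3: stream[20..21]='2' size=0x2=2, data at stream[23..25]='kj' -> body[10..12], body so far='jza0pitcdvkj'
Chunk 4: stream[27..28]='8' size=0x8=8, data at stream[30..38]='cd74f6pz' -> body[12..20], body so far='jza0pitcdvkjcd74f6pz'
Chunk 5: stream[40..41]='0' size=0 (terminator). Final body='jza0pitcdvkjcd74f6pz' (20 bytes)
Body byte 6 at stream offset 9

Answer: 9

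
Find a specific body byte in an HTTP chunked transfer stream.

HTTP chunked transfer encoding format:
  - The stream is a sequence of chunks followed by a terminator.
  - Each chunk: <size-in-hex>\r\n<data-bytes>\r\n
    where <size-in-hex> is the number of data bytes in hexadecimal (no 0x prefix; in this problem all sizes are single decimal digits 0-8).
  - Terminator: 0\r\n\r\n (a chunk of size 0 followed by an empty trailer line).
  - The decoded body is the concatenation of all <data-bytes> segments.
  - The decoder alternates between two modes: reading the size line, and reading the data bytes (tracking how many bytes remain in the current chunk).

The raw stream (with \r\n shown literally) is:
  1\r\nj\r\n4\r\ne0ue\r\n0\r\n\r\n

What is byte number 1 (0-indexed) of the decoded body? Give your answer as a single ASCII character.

Chunk 1: stream[0..1]='1' size=0x1=1, data at stream[3..4]='j' -> body[0..1], body so far='j'
Chunk 2: stream[6..7]='4' size=0x4=4, data at stream[9..13]='e0ue' -> body[1..5], body so far='je0ue'
Chunk 3: stream[15..16]='0' size=0 (terminator). Final body='je0ue' (5 bytes)
Body byte 1 = 'e'

Answer: e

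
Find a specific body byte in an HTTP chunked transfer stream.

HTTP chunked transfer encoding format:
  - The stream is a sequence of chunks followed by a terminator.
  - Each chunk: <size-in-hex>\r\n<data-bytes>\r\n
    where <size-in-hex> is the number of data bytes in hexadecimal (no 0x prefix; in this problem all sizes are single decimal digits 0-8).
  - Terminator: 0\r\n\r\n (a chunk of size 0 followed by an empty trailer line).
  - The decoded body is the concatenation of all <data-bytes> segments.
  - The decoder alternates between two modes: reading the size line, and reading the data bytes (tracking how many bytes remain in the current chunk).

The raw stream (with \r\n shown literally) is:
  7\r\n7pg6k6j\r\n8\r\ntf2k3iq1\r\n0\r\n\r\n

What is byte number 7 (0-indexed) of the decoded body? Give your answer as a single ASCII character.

Chunk 1: stream[0..1]='7' size=0x7=7, data at stream[3..10]='7pg6k6j' -> body[0..7], body so far='7pg6k6j'
Chunk 2: stream[12..13]='8' size=0x8=8, data at stream[15..23]='tf2k3iq1' -> body[7..15], body so far='7pg6k6jtf2k3iq1'
Chunk 3: stream[25..26]='0' size=0 (terminator). Final body='7pg6k6jtf2k3iq1' (15 bytes)
Body byte 7 = 't'

Answer: t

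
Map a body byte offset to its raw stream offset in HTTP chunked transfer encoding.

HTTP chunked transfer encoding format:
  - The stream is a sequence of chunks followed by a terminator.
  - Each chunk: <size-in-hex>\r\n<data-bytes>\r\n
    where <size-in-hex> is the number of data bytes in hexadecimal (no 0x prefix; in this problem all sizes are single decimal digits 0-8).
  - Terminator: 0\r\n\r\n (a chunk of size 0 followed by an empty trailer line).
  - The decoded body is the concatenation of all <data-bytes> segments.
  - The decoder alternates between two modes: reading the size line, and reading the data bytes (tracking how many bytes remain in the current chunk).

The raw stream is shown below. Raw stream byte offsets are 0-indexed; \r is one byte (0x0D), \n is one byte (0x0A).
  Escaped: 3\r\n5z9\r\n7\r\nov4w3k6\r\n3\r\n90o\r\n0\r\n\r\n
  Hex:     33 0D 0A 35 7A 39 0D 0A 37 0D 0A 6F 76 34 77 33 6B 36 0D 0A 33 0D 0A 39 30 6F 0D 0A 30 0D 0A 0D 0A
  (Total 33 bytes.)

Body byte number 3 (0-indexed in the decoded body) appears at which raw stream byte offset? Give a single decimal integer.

Chunk 1: stream[0..1]='3' size=0x3=3, data at stream[3..6]='5z9' -> body[0..3], body so far='5z9'
Chunk 2: stream[8..9]='7' size=0x7=7, data at stream[11..18]='ov4w3k6' -> body[3..10], body so far='5z9ov4w3k6'
Chunk 3: stream[20..21]='3' size=0x3=3, data at stream[23..26]='90o' -> body[10..13], body so far='5z9ov4w3k690o'
Chunk 4: stream[28..29]='0' size=0 (terminator). Final body='5z9ov4w3k690o' (13 bytes)
Body byte 3 at stream offset 11

Answer: 11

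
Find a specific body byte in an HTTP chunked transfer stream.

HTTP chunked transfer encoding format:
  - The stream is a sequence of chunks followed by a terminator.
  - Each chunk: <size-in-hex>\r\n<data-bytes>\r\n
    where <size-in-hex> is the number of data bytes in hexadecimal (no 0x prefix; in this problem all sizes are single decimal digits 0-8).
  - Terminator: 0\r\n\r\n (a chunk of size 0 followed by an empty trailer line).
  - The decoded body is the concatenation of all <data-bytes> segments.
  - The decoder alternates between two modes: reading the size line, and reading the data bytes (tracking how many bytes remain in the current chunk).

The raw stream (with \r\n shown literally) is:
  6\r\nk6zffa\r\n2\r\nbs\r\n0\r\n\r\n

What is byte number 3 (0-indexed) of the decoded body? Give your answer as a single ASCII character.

Chunk 1: stream[0..1]='6' size=0x6=6, data at stream[3..9]='k6zffa' -> body[0..6], body so far='k6zffa'
Chunk 2: stream[11..12]='2' size=0x2=2, data at stream[14..16]='bs' -> body[6..8], body so far='k6zffabs'
Chunk 3: stream[18..19]='0' size=0 (terminator). Final body='k6zffabs' (8 bytes)
Body byte 3 = 'f'

Answer: f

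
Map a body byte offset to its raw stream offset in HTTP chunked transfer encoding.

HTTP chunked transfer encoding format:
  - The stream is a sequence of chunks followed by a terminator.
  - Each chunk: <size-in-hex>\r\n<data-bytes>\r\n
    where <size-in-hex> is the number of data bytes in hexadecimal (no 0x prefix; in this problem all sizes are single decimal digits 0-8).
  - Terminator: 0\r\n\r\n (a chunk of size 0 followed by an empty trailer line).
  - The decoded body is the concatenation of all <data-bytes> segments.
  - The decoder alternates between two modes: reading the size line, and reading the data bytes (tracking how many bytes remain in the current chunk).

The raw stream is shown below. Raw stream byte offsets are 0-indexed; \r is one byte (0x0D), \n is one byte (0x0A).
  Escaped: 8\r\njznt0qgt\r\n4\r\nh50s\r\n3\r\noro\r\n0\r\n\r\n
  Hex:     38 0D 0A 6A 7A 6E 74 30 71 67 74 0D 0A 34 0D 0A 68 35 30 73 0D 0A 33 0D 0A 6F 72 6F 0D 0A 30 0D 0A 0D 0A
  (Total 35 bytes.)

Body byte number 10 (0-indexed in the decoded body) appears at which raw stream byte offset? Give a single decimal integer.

Chunk 1: stream[0..1]='8' size=0x8=8, data at stream[3..11]='jznt0qgt' -> body[0..8], body so far='jznt0qgt'
Chunk 2: stream[13..14]='4' size=0x4=4, data at stream[16..20]='h50s' -> body[8..12], body so far='jznt0qgth50s'
Chunk 3: stream[22..23]='3' size=0x3=3, data at stream[25..28]='oro' -> body[12..15], body so far='jznt0qgth50soro'
Chunk 4: stream[30..31]='0' size=0 (terminator). Final body='jznt0qgth50soro' (15 bytes)
Body byte 10 at stream offset 18

Answer: 18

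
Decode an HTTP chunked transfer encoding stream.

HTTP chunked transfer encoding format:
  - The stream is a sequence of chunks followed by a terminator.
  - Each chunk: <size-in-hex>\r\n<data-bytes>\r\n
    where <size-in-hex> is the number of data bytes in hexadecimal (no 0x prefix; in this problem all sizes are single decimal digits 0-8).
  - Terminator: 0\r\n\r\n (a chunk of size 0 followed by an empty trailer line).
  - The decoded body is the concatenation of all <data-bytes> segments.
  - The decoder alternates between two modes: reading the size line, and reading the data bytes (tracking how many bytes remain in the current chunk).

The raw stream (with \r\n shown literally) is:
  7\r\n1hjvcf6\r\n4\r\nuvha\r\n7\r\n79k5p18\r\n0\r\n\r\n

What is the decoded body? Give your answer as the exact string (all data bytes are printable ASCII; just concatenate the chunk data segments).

Answer: 1hjvcf6uvha79k5p18

Derivation:
Chunk 1: stream[0..1]='7' size=0x7=7, data at stream[3..10]='1hjvcf6' -> body[0..7], body so far='1hjvcf6'
Chunk 2: stream[12..13]='4' size=0x4=4, data at stream[15..19]='uvha' -> body[7..11], body so far='1hjvcf6uvha'
Chunk 3: stream[21..22]='7' size=0x7=7, data at stream[24..31]='79k5p18' -> body[11..18], body so far='1hjvcf6uvha79k5p18'
Chunk 4: stream[33..34]='0' size=0 (terminator). Final body='1hjvcf6uvha79k5p18' (18 bytes)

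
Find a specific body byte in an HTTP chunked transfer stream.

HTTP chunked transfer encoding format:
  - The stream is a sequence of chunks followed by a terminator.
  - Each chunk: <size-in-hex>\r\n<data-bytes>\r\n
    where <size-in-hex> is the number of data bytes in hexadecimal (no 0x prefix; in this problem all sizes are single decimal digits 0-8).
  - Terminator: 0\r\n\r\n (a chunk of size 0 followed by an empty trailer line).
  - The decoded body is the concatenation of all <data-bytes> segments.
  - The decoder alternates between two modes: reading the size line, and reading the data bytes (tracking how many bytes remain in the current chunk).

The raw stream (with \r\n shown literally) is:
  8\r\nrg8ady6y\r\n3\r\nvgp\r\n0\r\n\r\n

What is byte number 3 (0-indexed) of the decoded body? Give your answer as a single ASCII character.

Answer: a

Derivation:
Chunk 1: stream[0..1]='8' size=0x8=8, data at stream[3..11]='rg8ady6y' -> body[0..8], body so far='rg8ady6y'
Chunk 2: stream[13..14]='3' size=0x3=3, data at stream[16..19]='vgp' -> body[8..11], body so far='rg8ady6yvgp'
Chunk 3: stream[21..22]='0' size=0 (terminator). Final body='rg8ady6yvgp' (11 bytes)
Body byte 3 = 'a'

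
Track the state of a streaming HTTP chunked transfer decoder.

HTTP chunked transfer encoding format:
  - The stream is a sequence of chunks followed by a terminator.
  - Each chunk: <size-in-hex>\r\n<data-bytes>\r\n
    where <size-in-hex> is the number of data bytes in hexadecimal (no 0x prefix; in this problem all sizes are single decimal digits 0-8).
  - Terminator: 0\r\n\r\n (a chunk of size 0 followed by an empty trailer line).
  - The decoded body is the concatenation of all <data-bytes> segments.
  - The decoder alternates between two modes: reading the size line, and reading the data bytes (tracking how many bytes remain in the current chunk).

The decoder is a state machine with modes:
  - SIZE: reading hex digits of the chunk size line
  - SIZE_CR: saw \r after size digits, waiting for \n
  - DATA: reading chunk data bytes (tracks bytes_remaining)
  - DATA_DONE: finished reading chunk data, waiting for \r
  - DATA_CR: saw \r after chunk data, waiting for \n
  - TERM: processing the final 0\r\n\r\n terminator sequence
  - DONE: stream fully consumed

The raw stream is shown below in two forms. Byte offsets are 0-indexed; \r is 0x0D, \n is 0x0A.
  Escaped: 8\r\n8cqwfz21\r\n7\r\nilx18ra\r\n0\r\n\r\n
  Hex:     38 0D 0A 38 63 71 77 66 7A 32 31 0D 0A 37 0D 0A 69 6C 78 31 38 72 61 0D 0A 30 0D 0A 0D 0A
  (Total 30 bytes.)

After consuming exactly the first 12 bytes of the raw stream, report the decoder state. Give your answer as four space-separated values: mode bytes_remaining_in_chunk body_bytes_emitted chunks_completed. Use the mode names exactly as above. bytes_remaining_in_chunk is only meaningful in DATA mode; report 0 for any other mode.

Byte 0 = '8': mode=SIZE remaining=0 emitted=0 chunks_done=0
Byte 1 = 0x0D: mode=SIZE_CR remaining=0 emitted=0 chunks_done=0
Byte 2 = 0x0A: mode=DATA remaining=8 emitted=0 chunks_done=0
Byte 3 = '8': mode=DATA remaining=7 emitted=1 chunks_done=0
Byte 4 = 'c': mode=DATA remaining=6 emitted=2 chunks_done=0
Byte 5 = 'q': mode=DATA remaining=5 emitted=3 chunks_done=0
Byte 6 = 'w': mode=DATA remaining=4 emitted=4 chunks_done=0
Byte 7 = 'f': mode=DATA remaining=3 emitted=5 chunks_done=0
Byte 8 = 'z': mode=DATA remaining=2 emitted=6 chunks_done=0
Byte 9 = '2': mode=DATA remaining=1 emitted=7 chunks_done=0
Byte 10 = '1': mode=DATA_DONE remaining=0 emitted=8 chunks_done=0
Byte 11 = 0x0D: mode=DATA_CR remaining=0 emitted=8 chunks_done=0

Answer: DATA_CR 0 8 0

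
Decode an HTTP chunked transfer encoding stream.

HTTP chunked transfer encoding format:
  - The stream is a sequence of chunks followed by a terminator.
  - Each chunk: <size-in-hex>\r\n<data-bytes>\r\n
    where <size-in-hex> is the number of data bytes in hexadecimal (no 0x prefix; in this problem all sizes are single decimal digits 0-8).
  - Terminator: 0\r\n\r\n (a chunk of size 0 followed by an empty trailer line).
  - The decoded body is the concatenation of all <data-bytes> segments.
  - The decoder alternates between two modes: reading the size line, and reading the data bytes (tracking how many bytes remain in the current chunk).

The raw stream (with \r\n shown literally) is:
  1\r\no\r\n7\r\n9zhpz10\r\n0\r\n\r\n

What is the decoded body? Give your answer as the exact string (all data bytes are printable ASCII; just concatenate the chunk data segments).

Answer: o9zhpz10

Derivation:
Chunk 1: stream[0..1]='1' size=0x1=1, data at stream[3..4]='o' -> body[0..1], body so far='o'
Chunk 2: stream[6..7]='7' size=0x7=7, data at stream[9..16]='9zhpz10' -> body[1..8], body so far='o9zhpz10'
Chunk 3: stream[18..19]='0' size=0 (terminator). Final body='o9zhpz10' (8 bytes)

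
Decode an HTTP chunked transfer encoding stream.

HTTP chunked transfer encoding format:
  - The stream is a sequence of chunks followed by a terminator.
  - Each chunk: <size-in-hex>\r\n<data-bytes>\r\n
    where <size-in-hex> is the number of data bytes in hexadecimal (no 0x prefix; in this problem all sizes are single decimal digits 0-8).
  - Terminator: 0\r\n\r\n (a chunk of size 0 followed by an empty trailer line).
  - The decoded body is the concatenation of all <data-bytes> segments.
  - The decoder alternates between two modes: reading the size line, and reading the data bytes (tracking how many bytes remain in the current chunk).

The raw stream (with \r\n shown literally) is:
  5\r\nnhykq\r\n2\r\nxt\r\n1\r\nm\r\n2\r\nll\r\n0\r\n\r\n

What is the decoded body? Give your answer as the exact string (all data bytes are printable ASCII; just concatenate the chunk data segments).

Answer: nhykqxtmll

Derivation:
Chunk 1: stream[0..1]='5' size=0x5=5, data at stream[3..8]='nhykq' -> body[0..5], body so far='nhykq'
Chunk 2: stream[10..11]='2' size=0x2=2, data at stream[13..15]='xt' -> body[5..7], body so far='nhykqxt'
Chunk 3: stream[17..18]='1' size=0x1=1, data at stream[20..21]='m' -> body[7..8], body so far='nhykqxtm'
Chunk 4: stream[23..24]='2' size=0x2=2, data at stream[26..28]='ll' -> body[8..10], body so far='nhykqxtmll'
Chunk 5: stream[30..31]='0' size=0 (terminator). Final body='nhykqxtmll' (10 bytes)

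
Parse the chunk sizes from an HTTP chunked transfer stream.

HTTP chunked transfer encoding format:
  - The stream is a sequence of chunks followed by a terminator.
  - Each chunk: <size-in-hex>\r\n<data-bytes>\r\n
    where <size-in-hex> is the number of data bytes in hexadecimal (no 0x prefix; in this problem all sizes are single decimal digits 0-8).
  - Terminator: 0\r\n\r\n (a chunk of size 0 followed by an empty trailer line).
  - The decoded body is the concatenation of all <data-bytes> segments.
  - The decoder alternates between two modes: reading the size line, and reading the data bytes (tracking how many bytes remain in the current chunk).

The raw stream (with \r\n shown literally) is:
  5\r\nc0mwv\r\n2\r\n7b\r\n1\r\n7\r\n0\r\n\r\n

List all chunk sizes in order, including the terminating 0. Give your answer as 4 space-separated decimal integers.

Chunk 1: stream[0..1]='5' size=0x5=5, data at stream[3..8]='c0mwv' -> body[0..5], body so far='c0mwv'
Chunk 2: stream[10..11]='2' size=0x2=2, data at stream[13..15]='7b' -> body[5..7], body so far='c0mwv7b'
Chunk 3: stream[17..18]='1' size=0x1=1, data at stream[20..21]='7' -> body[7..8], body so far='c0mwv7b7'
Chunk 4: stream[23..24]='0' size=0 (terminator). Final body='c0mwv7b7' (8 bytes)

Answer: 5 2 1 0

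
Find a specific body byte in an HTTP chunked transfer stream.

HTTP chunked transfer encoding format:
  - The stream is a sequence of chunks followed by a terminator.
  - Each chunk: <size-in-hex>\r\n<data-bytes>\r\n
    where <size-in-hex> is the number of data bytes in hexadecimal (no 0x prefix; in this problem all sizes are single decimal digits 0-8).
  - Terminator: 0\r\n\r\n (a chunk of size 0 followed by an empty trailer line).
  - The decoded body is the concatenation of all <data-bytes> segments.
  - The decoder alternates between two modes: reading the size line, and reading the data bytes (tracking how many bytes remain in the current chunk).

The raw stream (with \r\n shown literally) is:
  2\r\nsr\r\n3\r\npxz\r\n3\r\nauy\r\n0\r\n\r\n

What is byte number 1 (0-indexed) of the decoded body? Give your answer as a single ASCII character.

Answer: r

Derivation:
Chunk 1: stream[0..1]='2' size=0x2=2, data at stream[3..5]='sr' -> body[0..2], body so far='sr'
Chunk 2: stream[7..8]='3' size=0x3=3, data at stream[10..13]='pxz' -> body[2..5], body so far='srpxz'
Chunk 3: stream[15..16]='3' size=0x3=3, data at stream[18..21]='auy' -> body[5..8], body so far='srpxzauy'
Chunk 4: stream[23..24]='0' size=0 (terminator). Final body='srpxzauy' (8 bytes)
Body byte 1 = 'r'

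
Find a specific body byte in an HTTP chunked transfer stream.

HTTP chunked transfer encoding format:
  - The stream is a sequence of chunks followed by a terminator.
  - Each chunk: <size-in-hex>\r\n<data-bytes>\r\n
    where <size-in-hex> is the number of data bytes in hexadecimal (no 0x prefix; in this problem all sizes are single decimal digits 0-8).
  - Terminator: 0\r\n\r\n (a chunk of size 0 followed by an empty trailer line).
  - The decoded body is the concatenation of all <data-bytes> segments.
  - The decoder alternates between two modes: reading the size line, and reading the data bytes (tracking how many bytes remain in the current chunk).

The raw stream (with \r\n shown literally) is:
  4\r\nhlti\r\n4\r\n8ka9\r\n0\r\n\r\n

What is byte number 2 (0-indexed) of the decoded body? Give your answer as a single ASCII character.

Chunk 1: stream[0..1]='4' size=0x4=4, data at stream[3..7]='hlti' -> body[0..4], body so far='hlti'
Chunk 2: stream[9..10]='4' size=0x4=4, data at stream[12..16]='8ka9' -> body[4..8], body so far='hlti8ka9'
Chunk 3: stream[18..19]='0' size=0 (terminator). Final body='hlti8ka9' (8 bytes)
Body byte 2 = 't'

Answer: t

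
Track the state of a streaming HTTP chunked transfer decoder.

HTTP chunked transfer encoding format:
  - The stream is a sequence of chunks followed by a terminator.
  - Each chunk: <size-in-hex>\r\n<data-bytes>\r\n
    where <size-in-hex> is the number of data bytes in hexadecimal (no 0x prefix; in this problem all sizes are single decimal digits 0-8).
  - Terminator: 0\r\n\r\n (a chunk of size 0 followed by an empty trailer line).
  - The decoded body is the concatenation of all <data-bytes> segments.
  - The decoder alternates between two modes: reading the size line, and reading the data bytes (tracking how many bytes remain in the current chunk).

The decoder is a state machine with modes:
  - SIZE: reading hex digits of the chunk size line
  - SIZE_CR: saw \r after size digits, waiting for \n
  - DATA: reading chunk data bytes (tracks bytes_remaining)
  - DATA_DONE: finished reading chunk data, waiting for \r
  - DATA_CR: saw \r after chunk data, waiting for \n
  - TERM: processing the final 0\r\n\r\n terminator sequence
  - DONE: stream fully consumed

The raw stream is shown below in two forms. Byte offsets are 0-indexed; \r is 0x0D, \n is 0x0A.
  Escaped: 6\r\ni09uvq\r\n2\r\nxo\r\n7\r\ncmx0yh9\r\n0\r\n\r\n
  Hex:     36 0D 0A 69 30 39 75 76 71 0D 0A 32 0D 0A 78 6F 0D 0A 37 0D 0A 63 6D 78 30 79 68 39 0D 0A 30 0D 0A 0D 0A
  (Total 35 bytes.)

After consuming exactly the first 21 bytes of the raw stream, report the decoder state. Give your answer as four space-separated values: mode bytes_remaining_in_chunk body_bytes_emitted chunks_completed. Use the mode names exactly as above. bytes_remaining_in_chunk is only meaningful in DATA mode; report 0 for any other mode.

Answer: DATA 7 8 2

Derivation:
Byte 0 = '6': mode=SIZE remaining=0 emitted=0 chunks_done=0
Byte 1 = 0x0D: mode=SIZE_CR remaining=0 emitted=0 chunks_done=0
Byte 2 = 0x0A: mode=DATA remaining=6 emitted=0 chunks_done=0
Byte 3 = 'i': mode=DATA remaining=5 emitted=1 chunks_done=0
Byte 4 = '0': mode=DATA remaining=4 emitted=2 chunks_done=0
Byte 5 = '9': mode=DATA remaining=3 emitted=3 chunks_done=0
Byte 6 = 'u': mode=DATA remaining=2 emitted=4 chunks_done=0
Byte 7 = 'v': mode=DATA remaining=1 emitted=5 chunks_done=0
Byte 8 = 'q': mode=DATA_DONE remaining=0 emitted=6 chunks_done=0
Byte 9 = 0x0D: mode=DATA_CR remaining=0 emitted=6 chunks_done=0
Byte 10 = 0x0A: mode=SIZE remaining=0 emitted=6 chunks_done=1
Byte 11 = '2': mode=SIZE remaining=0 emitted=6 chunks_done=1
Byte 12 = 0x0D: mode=SIZE_CR remaining=0 emitted=6 chunks_done=1
Byte 13 = 0x0A: mode=DATA remaining=2 emitted=6 chunks_done=1
Byte 14 = 'x': mode=DATA remaining=1 emitted=7 chunks_done=1
Byte 15 = 'o': mode=DATA_DONE remaining=0 emitted=8 chunks_done=1
Byte 16 = 0x0D: mode=DATA_CR remaining=0 emitted=8 chunks_done=1
Byte 17 = 0x0A: mode=SIZE remaining=0 emitted=8 chunks_done=2
Byte 18 = '7': mode=SIZE remaining=0 emitted=8 chunks_done=2
Byte 19 = 0x0D: mode=SIZE_CR remaining=0 emitted=8 chunks_done=2
Byte 20 = 0x0A: mode=DATA remaining=7 emitted=8 chunks_done=2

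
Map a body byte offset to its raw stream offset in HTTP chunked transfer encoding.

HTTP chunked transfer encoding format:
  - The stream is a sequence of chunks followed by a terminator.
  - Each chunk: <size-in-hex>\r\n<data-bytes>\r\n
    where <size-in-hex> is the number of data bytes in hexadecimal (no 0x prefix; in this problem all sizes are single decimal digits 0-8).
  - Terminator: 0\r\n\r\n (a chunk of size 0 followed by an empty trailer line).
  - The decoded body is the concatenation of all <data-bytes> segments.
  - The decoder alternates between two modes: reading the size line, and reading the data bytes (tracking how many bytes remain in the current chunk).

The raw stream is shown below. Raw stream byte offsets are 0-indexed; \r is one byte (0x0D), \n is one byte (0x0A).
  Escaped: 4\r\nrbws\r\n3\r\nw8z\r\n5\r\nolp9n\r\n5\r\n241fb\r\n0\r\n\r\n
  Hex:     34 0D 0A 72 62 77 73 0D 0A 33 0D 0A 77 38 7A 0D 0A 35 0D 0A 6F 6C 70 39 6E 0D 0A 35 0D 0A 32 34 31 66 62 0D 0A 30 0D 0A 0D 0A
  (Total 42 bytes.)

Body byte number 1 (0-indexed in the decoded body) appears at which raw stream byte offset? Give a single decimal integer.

Chunk 1: stream[0..1]='4' size=0x4=4, data at stream[3..7]='rbws' -> body[0..4], body so far='rbws'
Chunk 2: stream[9..10]='3' size=0x3=3, data at stream[12..15]='w8z' -> body[4..7], body so far='rbwsw8z'
Chunk 3: stream[17..18]='5' size=0x5=5, data at stream[20..25]='olp9n' -> body[7..12], body so far='rbwsw8zolp9n'
Chunk 4: stream[27..28]='5' size=0x5=5, data at stream[30..35]='241fb' -> body[12..17], body so far='rbwsw8zolp9n241fb'
Chunk 5: stream[37..38]='0' size=0 (terminator). Final body='rbwsw8zolp9n241fb' (17 bytes)
Body byte 1 at stream offset 4

Answer: 4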